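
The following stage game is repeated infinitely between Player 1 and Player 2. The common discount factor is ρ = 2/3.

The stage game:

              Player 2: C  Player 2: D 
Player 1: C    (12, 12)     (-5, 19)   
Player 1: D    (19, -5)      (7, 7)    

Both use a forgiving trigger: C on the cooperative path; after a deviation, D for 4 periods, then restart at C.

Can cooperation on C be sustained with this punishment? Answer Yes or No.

IC: ρ+…+ρ^4 ≥ (19−12)/(12−7) = 7/5.
At ρ = 2/3: partial sum = 1.6049 ≥ 1.4000. Cooperation sustainable.

Yes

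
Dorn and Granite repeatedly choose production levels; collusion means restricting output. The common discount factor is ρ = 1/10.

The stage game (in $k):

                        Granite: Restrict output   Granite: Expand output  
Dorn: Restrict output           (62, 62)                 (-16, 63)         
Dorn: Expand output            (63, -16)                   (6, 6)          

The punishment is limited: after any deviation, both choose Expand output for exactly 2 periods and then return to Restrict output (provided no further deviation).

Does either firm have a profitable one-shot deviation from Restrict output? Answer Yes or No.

No

Comparing payoff streams over the 3 periods until play realigns: cooperate → 62(1+ρ+…+ρ^2); deviate → 63 + 6(ρ+…+ρ^2).
Cooperation is sustained iff (62−6)(ρ+…+ρ^2) ≥ 63−62.
ρ+…+ρ^2 = 1/10·(1−(1/10)^2)/(1−1/10) = 0.1100, and (63−62)/(62−6) = 0.0179.
0.1100 ≥ 0.0179, so cooperation is sustainable.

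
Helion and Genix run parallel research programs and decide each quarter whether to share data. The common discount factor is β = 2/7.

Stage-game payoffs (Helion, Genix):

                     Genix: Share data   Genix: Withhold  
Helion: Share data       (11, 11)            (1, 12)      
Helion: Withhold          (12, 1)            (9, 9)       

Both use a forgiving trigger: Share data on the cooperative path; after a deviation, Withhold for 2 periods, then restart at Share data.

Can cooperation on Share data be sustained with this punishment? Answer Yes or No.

IC: β+…+β^2 ≥ (12−11)/(11−9) = 1/2.
At β = 2/7: partial sum = 0.3673 < 0.5000. Cooperation not sustainable.

No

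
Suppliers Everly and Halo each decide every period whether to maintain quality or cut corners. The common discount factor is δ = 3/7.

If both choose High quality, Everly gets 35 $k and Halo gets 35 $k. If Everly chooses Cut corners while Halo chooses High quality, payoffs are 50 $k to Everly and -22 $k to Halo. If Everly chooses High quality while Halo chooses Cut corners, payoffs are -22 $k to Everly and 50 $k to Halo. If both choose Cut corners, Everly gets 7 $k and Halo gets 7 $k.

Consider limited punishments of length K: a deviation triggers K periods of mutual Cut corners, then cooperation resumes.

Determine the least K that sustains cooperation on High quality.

2

Need Σ_{k=1}^{K} δ^k ≥ (50−35)/(35−7) = 0.5357 at δ = 3/7.
At K = 1 the sum is 0.4286 < 0.5357; at K = 2 it is 0.6122 ≥ 0.5357.
So the minimum punishment length is K = 2.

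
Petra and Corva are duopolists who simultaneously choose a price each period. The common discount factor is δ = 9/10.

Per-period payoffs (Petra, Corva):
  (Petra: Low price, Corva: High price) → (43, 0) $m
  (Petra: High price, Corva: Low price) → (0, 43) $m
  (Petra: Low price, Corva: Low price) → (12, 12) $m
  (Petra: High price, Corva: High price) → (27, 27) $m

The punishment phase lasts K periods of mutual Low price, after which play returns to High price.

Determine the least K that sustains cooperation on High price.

2

IC: δ(1−δ^K)/(1−δ) ≥ (43−27)/(27−12) = 16/15.
With δ = 9/10: need 1 − δ^K ≥ 16/15·(1−9/10)/(9/10), i.e. δ^K ≤ 0.8815.
Since (9/10)^1 = 0.9000 and (9/10)^2 = 0.8100, the smallest such K is 2.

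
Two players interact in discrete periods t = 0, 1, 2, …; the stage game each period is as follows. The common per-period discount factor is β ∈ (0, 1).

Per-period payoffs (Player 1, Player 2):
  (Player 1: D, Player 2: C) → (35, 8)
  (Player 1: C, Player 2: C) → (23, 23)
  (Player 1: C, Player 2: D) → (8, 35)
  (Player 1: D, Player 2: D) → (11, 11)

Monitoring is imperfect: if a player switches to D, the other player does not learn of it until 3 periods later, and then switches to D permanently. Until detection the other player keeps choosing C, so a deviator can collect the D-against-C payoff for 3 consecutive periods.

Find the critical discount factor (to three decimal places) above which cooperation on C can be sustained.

0.794

Deviating for the 3 undetected periods gains 35−23 = 12 per period over cooperation, then loses 23−11 = 12 per period forever once punishment starts.
Gain: 12(1 + β + … + β^2); loss: 12·β^3/(1−β).
No profitable deviation ⇔ 12(1−β^3) ≤ 12·β^3, i.e. β^3 ≥ 12/(12+12) = 1/2.
Hence β ≥ (1/2)^(1/3) ≈ 0.794.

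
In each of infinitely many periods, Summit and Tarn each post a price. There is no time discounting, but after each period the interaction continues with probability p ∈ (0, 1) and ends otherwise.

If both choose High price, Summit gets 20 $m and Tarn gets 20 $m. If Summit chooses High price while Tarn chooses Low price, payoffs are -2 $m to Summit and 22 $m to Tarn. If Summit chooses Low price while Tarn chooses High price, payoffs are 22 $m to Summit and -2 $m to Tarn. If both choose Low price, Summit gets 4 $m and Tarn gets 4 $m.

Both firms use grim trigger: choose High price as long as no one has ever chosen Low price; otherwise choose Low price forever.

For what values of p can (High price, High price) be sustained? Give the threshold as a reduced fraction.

With no time discounting, the continuation probability p plays the role of the discount factor.
Grim-trigger IC: 20/(1−p) ≥ 22 + 4p/(1−p) ⇒ p ≥ (22−20)/(22−4) = 1/9.

1/9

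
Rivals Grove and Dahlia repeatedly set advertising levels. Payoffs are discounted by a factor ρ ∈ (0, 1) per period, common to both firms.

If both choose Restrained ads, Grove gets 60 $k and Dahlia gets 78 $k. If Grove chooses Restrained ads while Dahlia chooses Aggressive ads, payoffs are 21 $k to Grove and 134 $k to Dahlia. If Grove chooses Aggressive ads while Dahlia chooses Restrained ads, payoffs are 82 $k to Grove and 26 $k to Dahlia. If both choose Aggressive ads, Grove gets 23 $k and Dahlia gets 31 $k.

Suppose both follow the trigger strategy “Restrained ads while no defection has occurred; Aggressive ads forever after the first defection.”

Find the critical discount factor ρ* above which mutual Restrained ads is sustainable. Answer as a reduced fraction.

Grove: cooperation gives 60 each period; deviation gives 82 once then 23 forever.
  60/(1−ρ) ≥ 82 + 23ρ/(1−ρ) ⇒ ρ ≥ 22/59.
Dahlia: cooperation gives 78 each period; deviation gives 134 once then 31 forever.
  ρ ≥ 56/103.
Both must hold, so the binding constraint is Dahlia's: ρ ≥ 56/103.

56/103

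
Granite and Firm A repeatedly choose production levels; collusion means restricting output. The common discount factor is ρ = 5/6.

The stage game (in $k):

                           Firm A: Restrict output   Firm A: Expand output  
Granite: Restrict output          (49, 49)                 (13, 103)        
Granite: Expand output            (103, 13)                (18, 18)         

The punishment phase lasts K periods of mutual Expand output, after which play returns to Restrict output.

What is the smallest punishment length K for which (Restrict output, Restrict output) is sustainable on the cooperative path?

3

Need Σ_{k=1}^{K} ρ^k ≥ (103−49)/(49−18) = 1.7419 at ρ = 5/6.
At K = 2 the sum is 1.5278 < 1.7419; at K = 3 it is 2.1065 ≥ 1.7419.
So the minimum punishment length is K = 3.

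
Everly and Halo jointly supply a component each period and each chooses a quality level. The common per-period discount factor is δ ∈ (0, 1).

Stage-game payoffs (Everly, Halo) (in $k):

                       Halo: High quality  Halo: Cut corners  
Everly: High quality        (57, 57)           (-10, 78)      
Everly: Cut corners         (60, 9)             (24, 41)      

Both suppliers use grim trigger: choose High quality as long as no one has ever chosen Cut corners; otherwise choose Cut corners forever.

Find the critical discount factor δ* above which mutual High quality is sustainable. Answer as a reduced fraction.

Everly: cooperation gives 57 each period; deviation gives 60 once then 24 forever.
  57/(1−δ) ≥ 60 + 24δ/(1−δ) ⇒ δ ≥ 3/36 = 1/12.
Halo: cooperation gives 57 each period; deviation gives 78 once then 41 forever.
  δ ≥ 21/37.
Both must hold, so the binding constraint is Halo's: δ ≥ 21/37.

21/37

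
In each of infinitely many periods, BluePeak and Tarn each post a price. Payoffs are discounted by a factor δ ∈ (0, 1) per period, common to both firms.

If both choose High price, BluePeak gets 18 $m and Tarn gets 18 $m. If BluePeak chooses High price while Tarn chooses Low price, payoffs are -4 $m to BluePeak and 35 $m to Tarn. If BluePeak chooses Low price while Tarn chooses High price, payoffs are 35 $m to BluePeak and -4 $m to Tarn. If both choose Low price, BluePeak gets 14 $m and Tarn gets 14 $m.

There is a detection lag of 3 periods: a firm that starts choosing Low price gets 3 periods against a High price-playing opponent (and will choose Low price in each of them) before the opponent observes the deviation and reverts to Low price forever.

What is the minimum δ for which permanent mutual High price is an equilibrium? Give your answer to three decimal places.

A deviator earns 35 for 3 periods, then 14 forever; cooperating earns 18 forever. Multiplying the IC by (1−δ):
18 ≥ 35(1−δ^3) + 14δ^3, so 21·δ^3 ≥ 17 and δ^3 ≥ 17/21.
δ ≥ (17/21)^(1/3) ≈ 0.932.

0.932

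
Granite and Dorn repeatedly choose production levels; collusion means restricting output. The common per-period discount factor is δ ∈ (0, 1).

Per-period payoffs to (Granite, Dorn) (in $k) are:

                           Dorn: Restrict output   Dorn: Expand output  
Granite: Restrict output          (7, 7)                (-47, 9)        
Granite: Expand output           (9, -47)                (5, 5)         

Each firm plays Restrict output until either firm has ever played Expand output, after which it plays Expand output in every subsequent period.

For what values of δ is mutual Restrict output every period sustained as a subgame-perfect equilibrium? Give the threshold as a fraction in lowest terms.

1/2

Under grim trigger the critical discount factor is (T−C)/(T−P) with T = 9, C = 7, P = 5.
δ* = (9−7)/(9−5) = 2/4 = 1/2.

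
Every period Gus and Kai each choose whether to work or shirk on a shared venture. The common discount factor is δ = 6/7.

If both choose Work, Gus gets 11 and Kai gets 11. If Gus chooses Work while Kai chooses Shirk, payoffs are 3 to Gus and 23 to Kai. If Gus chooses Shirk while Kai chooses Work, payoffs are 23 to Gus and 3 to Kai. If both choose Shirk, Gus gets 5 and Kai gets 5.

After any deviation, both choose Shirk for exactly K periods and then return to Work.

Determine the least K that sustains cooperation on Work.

IC: δ(1−δ^K)/(1−δ) ≥ (23−11)/(11−5) = 2.
With δ = 6/7: need 1 − δ^K ≥ 2·(1−6/7)/(6/7), i.e. δ^K ≤ 0.6667.
Since (6/7)^2 = 0.7347 and (6/7)^3 = 0.6297, the smallest such K is 3.

3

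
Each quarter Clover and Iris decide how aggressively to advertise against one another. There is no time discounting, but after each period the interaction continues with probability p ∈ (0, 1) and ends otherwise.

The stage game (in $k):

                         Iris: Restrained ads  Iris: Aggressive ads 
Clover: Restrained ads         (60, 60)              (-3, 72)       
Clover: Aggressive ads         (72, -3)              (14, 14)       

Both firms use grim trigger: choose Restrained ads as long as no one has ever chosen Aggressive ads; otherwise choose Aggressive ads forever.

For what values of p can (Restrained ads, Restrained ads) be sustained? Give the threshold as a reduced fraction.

Expected cooperation value is 60 + p·60 + p²·60 + … = 60/(1−p); deviation gives 72 + p·14/(1−p).
60 ≥ 72(1−p) + 14p ⇒ 58p ≥ 12 ⇒ p ≥ 12/58 = 6/29.

6/29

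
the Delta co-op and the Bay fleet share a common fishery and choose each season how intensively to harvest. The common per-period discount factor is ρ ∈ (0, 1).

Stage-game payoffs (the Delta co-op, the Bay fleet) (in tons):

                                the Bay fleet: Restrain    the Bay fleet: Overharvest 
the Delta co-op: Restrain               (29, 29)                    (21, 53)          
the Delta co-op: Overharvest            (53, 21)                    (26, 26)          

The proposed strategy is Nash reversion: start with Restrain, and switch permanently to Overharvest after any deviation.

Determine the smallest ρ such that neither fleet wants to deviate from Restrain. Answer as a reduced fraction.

8/9

Cooperation forever yields 29 each period: 29/(1−ρ).
Deviating yields 53 once, then 26 forever: 53 + 26ρ/(1−ρ).
No profitable deviation requires 29/(1−ρ) ≥ 53 + 26ρ/(1−ρ).
Multiplying by (1−ρ): 29 ≥ 53(1−ρ) + 26ρ = 53 − 27ρ.
So 27ρ ≥ 24, i.e. ρ ≥ 24/27 = 8/9.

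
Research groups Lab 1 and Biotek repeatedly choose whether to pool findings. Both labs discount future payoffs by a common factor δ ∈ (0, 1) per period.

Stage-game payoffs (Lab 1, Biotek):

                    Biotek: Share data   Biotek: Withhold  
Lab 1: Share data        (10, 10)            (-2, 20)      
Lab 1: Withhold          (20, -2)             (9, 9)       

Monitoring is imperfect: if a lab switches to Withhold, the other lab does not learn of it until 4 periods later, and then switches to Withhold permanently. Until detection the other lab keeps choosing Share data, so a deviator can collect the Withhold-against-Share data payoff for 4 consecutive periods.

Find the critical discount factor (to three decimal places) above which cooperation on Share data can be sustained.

0.976

A deviator earns 20 for 4 periods, then 9 forever; cooperating earns 10 forever. Multiplying the IC by (1−δ):
10 ≥ 20(1−δ^4) + 9δ^4, so 11·δ^4 ≥ 10 and δ^4 ≥ 10/11.
δ ≥ (10/11)^(1/4) ≈ 0.976.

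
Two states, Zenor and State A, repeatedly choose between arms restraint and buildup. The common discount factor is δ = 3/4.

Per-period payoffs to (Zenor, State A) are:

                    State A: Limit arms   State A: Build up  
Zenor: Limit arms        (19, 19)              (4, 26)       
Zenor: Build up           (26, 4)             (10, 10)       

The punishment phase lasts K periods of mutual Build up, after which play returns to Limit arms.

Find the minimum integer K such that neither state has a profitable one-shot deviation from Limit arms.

2

Need Σ_{k=1}^{K} δ^k ≥ (26−19)/(19−10) = 0.7778 at δ = 3/4.
At K = 1 the sum is 0.7500 < 0.7778; at K = 2 it is 1.3125 ≥ 0.7778.
So the minimum punishment length is K = 2.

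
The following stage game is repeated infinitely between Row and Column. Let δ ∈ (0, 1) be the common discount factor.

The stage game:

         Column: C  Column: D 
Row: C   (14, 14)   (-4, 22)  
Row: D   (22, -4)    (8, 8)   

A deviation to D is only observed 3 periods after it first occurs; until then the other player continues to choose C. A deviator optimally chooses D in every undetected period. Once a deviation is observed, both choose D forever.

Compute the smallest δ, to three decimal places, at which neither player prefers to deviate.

The best deviation is to choose D for all 3 undetected periods, earning 22 each, then 8 forever once detected.
Deviation value: 22(1−δ^3)/(1−δ) + 8δ^3/(1−δ); cooperation value: 14/(1−δ).
IC: 14 ≥ 22(1−δ^3) + 8δ^3 = 22 − 14δ^3.
So δ^3 ≥ 8/14 = 4/7, giving δ ≥ (4/7)^(1/3) ≈ 0.830.

0.830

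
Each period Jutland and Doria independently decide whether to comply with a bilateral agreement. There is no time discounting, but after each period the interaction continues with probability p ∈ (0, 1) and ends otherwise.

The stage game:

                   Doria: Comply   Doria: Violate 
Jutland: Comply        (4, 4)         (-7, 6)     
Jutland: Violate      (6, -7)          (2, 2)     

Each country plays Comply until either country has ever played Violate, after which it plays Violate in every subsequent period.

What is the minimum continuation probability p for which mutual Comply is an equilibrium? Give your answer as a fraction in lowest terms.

1/2

With no time discounting, the continuation probability p plays the role of the discount factor.
Grim-trigger IC: 4/(1−p) ≥ 6 + 2p/(1−p) ⇒ p ≥ (6−4)/(6−2) = 1/2.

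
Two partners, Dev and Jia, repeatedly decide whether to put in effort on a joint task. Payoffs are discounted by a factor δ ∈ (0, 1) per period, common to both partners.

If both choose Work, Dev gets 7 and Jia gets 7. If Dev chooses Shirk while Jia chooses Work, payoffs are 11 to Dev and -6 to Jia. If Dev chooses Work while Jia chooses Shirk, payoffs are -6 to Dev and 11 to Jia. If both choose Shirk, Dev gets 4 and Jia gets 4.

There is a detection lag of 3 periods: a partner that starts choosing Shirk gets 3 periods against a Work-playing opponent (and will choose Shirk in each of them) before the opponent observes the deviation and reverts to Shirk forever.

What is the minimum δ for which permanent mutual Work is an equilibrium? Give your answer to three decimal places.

0.830

The best deviation is to choose Shirk for all 3 undetected periods, earning 11 each, then 4 forever once detected.
Deviation value: 11(1−δ^3)/(1−δ) + 4δ^3/(1−δ); cooperation value: 7/(1−δ).
IC: 7 ≥ 11(1−δ^3) + 4δ^3 = 11 − 7δ^3.
So δ^3 ≥ 4/7, giving δ ≥ (4/7)^(1/3) ≈ 0.830.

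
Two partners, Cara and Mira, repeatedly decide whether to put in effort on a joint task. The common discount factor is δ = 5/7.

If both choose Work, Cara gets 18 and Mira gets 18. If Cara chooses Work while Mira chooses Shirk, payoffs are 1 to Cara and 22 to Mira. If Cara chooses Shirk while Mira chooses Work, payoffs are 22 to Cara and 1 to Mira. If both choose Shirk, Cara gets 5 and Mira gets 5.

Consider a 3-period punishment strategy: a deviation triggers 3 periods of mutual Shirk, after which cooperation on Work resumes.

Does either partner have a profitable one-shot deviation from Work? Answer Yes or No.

A one-shot deviation gives 22 now, then 5 for 3 periods, then back to 18.
Gain from deviating: (22−18) today; loss: (18−5) in each of the next 3 periods.
No-deviation condition: (18−5)(δ+…+δ^3) ≥ 22−18, i.e. δ+…+δ^3 ≥ 4/13.
At δ = 5/7: δ+…+δ^3 = 1.5889 ≥ 0.3077.
So cooperation is sustainable.

No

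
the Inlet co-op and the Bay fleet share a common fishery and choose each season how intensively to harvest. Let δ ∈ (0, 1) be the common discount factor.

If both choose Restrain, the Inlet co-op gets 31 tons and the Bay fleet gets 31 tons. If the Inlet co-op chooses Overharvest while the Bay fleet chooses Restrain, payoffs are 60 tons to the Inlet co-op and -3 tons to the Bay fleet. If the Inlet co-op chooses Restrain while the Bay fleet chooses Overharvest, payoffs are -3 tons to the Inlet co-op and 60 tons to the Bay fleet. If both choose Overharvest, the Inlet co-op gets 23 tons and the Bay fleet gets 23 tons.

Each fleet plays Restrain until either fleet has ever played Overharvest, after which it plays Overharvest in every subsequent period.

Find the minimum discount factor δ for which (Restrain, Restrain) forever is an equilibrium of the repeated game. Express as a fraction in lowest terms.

Cooperation forever yields 31 each period: 31/(1−δ).
Deviating yields 60 once, then 23 forever: 60 + 23δ/(1−δ).
No profitable deviation requires 31/(1−δ) ≥ 60 + 23δ/(1−δ).
Multiplying by (1−δ): 31 ≥ 60(1−δ) + 23δ = 60 − 37δ.
So 37δ ≥ 29, i.e. δ ≥ 29/37.

29/37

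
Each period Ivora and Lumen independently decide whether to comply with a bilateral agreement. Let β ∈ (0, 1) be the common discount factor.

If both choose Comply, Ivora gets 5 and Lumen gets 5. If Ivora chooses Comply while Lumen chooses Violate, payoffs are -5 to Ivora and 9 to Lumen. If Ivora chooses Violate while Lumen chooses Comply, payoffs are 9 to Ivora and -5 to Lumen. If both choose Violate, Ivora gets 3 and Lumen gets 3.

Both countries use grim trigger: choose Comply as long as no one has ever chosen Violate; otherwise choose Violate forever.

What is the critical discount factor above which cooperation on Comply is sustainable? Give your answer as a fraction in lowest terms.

2/3

5/(1−β) ≥ 9 + 3β/(1−β)
5 ≥ 9 − 6β
β ≥ 4/6 = 2/3.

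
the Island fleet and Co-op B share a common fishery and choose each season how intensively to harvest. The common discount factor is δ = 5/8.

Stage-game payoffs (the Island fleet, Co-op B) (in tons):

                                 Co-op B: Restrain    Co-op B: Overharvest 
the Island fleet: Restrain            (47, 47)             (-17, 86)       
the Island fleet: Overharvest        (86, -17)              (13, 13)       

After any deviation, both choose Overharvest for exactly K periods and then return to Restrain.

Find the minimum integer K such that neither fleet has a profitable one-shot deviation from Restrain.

3

IC: δ(1−δ^K)/(1−δ) ≥ (86−47)/(47−13) = 39/34.
With δ = 5/8: need 1 − δ^K ≥ 39/34·(1−5/8)/(5/8), i.e. δ^K ≤ 0.3118.
Since (5/8)^2 = 0.3906 and (5/8)^3 = 0.2441, the smallest such K is 3.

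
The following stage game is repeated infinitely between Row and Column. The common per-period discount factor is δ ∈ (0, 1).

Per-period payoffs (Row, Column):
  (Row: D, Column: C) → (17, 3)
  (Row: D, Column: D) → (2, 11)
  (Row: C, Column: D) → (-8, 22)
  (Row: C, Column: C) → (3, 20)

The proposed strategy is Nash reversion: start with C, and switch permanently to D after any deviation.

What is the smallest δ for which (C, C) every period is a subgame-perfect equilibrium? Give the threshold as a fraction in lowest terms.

For Row: deviation gain 17−3 = 14, per-period punishment loss 3−2 = 1. IC gives δ ≥ 14/15.
For Column: gain 2, loss 9 per period, so δ ≥ 2/11.
The tighter constraint is Row's, so cooperation needs δ ≥ 14/15.

14/15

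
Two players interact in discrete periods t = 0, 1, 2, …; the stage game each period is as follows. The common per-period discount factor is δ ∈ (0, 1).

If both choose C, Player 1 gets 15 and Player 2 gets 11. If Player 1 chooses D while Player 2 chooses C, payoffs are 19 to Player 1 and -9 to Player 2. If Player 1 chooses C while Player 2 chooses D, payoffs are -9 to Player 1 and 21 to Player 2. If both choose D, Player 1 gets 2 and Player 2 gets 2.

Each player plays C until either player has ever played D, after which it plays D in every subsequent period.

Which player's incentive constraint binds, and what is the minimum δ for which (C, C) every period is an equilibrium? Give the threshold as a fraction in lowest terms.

Player 1's threshold: (19−15)/(19−2) = 4/17.
Player 2's threshold: (21−11)/(21−2) = 10/19.
4/17 < 10/19, so Player 2 binds and δ* = 10/19.

Player 2; δ ≥ 10/19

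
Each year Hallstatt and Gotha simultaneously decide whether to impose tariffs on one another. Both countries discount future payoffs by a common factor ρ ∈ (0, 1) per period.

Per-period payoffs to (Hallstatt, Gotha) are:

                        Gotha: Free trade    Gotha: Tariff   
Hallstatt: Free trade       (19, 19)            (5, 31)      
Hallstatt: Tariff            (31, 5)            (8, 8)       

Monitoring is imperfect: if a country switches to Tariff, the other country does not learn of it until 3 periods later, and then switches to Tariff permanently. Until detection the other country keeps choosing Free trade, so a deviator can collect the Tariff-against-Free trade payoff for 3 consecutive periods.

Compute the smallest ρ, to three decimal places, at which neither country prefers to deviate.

0.805

A deviator earns 31 for 3 periods, then 8 forever; cooperating earns 19 forever. Multiplying the IC by (1−ρ):
19 ≥ 31(1−ρ^3) + 8ρ^3, so 23·ρ^3 ≥ 12 and ρ^3 ≥ 12/23.
ρ ≥ (12/23)^(1/3) ≈ 0.805.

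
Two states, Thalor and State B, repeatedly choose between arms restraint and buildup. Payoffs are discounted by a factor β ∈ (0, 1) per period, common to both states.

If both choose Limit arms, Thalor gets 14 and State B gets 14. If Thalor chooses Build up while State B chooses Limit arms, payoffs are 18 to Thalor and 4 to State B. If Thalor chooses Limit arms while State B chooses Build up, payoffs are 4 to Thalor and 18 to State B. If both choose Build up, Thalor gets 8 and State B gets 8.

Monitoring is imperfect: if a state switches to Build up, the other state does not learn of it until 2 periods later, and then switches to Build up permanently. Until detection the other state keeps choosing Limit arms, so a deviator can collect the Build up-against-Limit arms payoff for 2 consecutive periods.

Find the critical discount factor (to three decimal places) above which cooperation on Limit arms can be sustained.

Deviating for the 2 undetected periods gains 18−14 = 4 per period over cooperation, then loses 14−8 = 6 per period forever once punishment starts.
Gain: 4(1 + β + … + β^1); loss: 6·β^2/(1−β).
No profitable deviation ⇔ 4(1−β^2) ≤ 6·β^2, i.e. β^2 ≥ 4/(4+6) = 2/5.
Hence β ≥ (2/5)^(1/2) ≈ 0.632.

0.632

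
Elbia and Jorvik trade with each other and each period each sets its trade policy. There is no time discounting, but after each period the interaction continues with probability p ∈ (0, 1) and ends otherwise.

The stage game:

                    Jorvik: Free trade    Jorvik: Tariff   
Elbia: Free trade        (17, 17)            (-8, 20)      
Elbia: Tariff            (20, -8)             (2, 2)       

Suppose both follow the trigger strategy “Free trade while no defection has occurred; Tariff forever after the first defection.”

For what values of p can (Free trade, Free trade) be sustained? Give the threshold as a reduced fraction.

Expected cooperation value is 17 + p·17 + p²·17 + … = 17/(1−p); deviation gives 20 + p·2/(1−p).
17 ≥ 20(1−p) + 2p ⇒ 18p ≥ 3 ⇒ p ≥ 3/18 = 1/6.

1/6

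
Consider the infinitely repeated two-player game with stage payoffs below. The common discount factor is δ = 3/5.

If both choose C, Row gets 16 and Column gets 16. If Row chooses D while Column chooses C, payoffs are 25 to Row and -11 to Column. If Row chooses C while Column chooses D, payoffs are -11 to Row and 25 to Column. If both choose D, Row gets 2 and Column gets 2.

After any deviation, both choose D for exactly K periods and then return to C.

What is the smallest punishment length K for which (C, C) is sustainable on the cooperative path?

IC: δ(1−δ^K)/(1−δ) ≥ (25−16)/(16−2) = 9/14.
With δ = 3/5: need 1 − δ^K ≥ 9/14·(1−3/5)/(3/5), i.e. δ^K ≤ 0.5714.
Since (3/5)^1 = 0.6000 and (3/5)^2 = 0.3600, the smallest such K is 2.

2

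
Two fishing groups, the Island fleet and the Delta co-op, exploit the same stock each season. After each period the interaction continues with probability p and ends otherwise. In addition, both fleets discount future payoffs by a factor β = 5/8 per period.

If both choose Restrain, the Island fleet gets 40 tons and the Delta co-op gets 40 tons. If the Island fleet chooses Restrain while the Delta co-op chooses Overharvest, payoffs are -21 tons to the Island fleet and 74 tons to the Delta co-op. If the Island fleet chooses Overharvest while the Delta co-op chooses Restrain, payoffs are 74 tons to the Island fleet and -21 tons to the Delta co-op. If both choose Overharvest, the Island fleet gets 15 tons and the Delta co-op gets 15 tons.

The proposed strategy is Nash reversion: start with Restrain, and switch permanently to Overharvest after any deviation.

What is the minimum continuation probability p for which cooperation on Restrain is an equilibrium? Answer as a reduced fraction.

Expected continuation weight on next period's payoff is β·p = 5/8·p, which plays the role of the discount factor.
Cooperation requires 5/8·p ≥ (74−40)/(74−15) = 34/59, hence p ≥ 272/295.

272/295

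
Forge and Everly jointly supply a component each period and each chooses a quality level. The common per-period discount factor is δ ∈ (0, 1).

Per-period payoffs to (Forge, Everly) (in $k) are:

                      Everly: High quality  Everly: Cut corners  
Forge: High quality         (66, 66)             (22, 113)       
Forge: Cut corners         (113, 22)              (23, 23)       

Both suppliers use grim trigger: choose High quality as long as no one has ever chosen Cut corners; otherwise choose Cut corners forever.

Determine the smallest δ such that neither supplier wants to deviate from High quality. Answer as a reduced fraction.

One-period gain from deviating is 113 − 66 = 47. The loss is 66 − 23 = 43 in every subsequent period, with present value 43·δ/(1−δ).
Deviation is unprofitable when 43·δ/(1−δ) ≥ 47, i.e. δ/(1−δ) ≥ 47/43.
Equivalently δ ≥ 47/(47+43) = 47/90.

47/90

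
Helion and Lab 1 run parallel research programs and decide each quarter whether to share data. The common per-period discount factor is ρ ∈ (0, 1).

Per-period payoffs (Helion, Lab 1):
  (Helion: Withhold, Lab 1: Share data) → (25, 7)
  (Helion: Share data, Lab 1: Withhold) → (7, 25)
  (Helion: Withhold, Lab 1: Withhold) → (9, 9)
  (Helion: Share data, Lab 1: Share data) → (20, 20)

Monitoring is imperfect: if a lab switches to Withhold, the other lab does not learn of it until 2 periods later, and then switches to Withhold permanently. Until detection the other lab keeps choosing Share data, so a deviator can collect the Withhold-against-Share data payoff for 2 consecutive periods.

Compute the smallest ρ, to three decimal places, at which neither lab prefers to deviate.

Deviating for the 2 undetected periods gains 25−20 = 5 per period over cooperation, then loses 20−9 = 11 per period forever once punishment starts.
Gain: 5(1 + ρ + … + ρ^1); loss: 11·ρ^2/(1−ρ).
No profitable deviation ⇔ 5(1−ρ^2) ≤ 11·ρ^2, i.e. ρ^2 ≥ 5/(5+11) = 5/16.
Hence ρ ≥ (5/16)^(1/2) ≈ 0.559.

0.559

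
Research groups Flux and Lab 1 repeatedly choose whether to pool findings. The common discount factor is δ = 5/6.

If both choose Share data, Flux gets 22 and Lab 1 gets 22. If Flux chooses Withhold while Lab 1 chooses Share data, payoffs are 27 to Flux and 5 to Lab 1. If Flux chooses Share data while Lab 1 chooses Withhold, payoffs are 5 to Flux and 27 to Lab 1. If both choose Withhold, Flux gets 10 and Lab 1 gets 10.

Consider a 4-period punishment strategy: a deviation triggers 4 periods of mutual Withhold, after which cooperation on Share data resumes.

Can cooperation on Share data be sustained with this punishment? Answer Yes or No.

IC: δ+…+δ^4 ≥ (27−22)/(22−10) = 5/12.
At δ = 5/6: partial sum = 2.5887 ≥ 0.4167. Cooperation sustainable.

Yes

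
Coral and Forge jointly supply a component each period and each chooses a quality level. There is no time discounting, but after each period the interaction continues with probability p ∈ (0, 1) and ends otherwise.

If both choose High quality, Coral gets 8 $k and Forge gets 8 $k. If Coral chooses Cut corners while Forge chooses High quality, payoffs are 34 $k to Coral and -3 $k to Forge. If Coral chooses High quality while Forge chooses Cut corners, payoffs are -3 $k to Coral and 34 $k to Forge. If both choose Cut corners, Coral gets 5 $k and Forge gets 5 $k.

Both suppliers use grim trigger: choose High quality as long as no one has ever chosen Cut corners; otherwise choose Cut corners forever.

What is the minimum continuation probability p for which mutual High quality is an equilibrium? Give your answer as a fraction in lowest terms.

With no time discounting, the continuation probability p plays the role of the discount factor.
Grim-trigger IC: 8/(1−p) ≥ 34 + 5p/(1−p) ⇒ p ≥ (34−8)/(34−5) = 26/29.

26/29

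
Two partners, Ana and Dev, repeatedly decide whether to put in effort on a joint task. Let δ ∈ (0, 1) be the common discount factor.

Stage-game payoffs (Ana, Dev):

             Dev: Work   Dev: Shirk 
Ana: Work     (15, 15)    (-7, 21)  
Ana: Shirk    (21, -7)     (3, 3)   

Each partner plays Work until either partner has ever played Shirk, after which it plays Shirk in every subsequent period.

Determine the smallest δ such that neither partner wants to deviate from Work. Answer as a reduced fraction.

1/3

Under grim trigger the critical discount factor is (T−C)/(T−P) with T = 21, C = 15, P = 3.
δ* = (21−15)/(21−3) = 6/18 = 1/3.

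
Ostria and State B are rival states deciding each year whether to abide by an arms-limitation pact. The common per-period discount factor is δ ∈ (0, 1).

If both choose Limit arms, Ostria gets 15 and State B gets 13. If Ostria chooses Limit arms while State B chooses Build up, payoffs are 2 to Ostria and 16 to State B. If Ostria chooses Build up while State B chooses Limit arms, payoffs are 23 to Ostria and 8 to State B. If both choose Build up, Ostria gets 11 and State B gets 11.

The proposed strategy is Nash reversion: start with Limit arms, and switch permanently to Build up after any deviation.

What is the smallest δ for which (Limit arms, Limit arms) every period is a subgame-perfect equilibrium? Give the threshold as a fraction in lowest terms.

Ostria: cooperation gives 15 each period; deviation gives 23 once then 11 forever.
  15/(1−δ) ≥ 23 + 11δ/(1−δ) ⇒ δ ≥ 8/12 = 2/3.
State B: cooperation gives 13 each period; deviation gives 16 once then 11 forever.
  δ ≥ 3/5.
Both must hold, so the binding constraint is Ostria's: δ ≥ 2/3.

2/3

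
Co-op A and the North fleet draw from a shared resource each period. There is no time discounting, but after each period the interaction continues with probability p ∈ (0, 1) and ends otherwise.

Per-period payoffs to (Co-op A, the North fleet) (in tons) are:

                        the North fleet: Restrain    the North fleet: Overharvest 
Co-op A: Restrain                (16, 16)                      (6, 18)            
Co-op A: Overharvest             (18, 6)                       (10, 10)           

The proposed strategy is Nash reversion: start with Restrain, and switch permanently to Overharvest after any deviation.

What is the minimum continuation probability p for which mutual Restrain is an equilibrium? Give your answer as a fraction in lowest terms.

With no time discounting, the continuation probability p plays the role of the discount factor.
Grim-trigger IC: 16/(1−p) ≥ 18 + 10p/(1−p) ⇒ p ≥ (18−16)/(18−10) = 1/4.

1/4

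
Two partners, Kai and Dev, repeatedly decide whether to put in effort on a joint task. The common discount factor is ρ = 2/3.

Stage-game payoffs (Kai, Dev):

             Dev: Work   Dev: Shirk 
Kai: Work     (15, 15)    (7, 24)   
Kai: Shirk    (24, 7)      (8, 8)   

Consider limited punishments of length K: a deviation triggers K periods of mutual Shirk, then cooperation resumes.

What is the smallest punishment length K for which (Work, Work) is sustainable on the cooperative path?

3

No profitable deviation requires (15−8)(ρ+…+ρ^K) ≥ 24−15, i.e. ρ+…+ρ^K ≥ 9/7 ≈ 1.2857.
With ρ = 2/3, the partial sums are K=1: 0.6667, K=2: 1.1111, K=3: 1.4074.
K = 3 is the first length at which the sum reaches 1.2857.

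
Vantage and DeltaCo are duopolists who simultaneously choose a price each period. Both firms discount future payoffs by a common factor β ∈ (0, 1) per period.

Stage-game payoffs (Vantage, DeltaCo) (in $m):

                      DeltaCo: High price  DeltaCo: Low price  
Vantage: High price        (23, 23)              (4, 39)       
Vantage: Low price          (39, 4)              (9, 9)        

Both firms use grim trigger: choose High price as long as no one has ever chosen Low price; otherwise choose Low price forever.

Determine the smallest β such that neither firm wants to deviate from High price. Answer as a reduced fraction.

8/15

Cooperation forever yields 23 each period: 23/(1−β).
Deviating yields 39 once, then 9 forever: 39 + 9β/(1−β).
No profitable deviation requires 23/(1−β) ≥ 39 + 9β/(1−β).
Multiplying by (1−β): 23 ≥ 39(1−β) + 9β = 39 − 30β.
So 30β ≥ 16, i.e. β ≥ 16/30 = 8/15.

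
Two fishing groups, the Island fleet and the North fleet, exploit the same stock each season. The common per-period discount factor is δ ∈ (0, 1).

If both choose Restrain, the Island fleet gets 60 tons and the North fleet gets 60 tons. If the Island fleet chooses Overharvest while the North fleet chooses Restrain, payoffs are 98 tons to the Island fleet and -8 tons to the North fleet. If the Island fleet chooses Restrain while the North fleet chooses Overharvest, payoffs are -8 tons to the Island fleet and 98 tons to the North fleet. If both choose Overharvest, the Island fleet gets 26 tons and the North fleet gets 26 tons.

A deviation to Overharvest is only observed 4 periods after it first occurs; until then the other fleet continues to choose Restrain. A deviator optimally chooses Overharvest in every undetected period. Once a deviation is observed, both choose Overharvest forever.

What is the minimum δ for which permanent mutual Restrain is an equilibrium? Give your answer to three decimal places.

0.852

Deviating for the 4 undetected periods gains 98−60 = 38 per period over cooperation, then loses 60−26 = 34 per period forever once punishment starts.
Gain: 38(1 + δ + … + δ^3); loss: 34·δ^4/(1−δ).
No profitable deviation ⇔ 38(1−δ^4) ≤ 34·δ^4, i.e. δ^4 ≥ 38/(38+34) = 19/36.
Hence δ ≥ (19/36)^(1/4) ≈ 0.852.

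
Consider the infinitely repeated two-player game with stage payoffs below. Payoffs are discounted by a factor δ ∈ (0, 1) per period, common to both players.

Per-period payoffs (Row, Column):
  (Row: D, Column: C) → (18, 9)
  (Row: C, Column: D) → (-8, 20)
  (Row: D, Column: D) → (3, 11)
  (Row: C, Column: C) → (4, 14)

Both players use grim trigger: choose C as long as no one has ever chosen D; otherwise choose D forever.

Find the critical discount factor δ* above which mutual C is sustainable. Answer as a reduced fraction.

For Row: deviation gain 18−4 = 14, per-period punishment loss 4−3 = 1. IC gives δ ≥ 14/15.
For Column: gain 6, loss 3 per period, so δ ≥ 6/9 = 2/3.
The tighter constraint is Row's, so cooperation needs δ ≥ 14/15.

14/15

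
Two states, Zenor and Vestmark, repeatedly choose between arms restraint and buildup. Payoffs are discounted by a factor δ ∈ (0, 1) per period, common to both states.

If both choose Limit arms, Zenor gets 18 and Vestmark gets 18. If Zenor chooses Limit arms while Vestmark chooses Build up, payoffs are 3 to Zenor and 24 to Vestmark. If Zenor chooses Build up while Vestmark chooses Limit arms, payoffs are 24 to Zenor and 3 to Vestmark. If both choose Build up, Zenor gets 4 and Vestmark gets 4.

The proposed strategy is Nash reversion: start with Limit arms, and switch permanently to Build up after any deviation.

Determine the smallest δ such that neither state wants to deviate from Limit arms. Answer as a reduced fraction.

18/(1−δ) ≥ 24 + 4δ/(1−δ)
18 ≥ 24 − 20δ
δ ≥ 6/20 = 3/10.

3/10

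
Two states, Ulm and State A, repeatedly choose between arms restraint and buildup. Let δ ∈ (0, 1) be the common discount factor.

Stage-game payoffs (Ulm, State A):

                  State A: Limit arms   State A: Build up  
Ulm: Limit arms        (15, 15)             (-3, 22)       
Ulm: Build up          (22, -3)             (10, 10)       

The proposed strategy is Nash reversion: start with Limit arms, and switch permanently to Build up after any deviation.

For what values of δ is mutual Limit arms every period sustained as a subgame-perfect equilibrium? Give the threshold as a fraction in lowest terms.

7/12

Under grim trigger the critical discount factor is (T−C)/(T−P) with T = 22, C = 15, P = 10.
δ* = (22−15)/(22−10) = 7/12.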